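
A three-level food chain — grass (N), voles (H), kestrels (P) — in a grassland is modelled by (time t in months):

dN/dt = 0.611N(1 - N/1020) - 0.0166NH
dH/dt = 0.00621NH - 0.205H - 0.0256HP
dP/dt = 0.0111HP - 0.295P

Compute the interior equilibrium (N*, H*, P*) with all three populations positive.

From dP/dt = 0: 0.0111H* = 0.295, so H* = 26.6.
From dN/dt = 0: 0.611(1 - N*/1020) = 0.0166·26.6, giving N* = 1020·(1 - 0.722) = 284.
From dH/dt = 0: 0.00621·284 - 0.205 = 0.0256P*, so P* = 1.56/0.0256 = 60.8.

N* ≈ 284, H* ≈ 26.6, P* ≈ 60.8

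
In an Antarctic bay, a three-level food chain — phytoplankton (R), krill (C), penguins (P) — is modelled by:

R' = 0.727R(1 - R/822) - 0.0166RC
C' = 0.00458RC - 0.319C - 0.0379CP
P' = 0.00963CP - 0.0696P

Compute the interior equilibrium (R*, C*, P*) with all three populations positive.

R* ≈ 686, C* ≈ 7.23, P* ≈ 74.5

From dP/dt = 0: 0.00963C* = 0.0696, so C* = 7.23.
From dR/dt = 0: 0.727(1 - R*/822) = 0.0166·7.23, giving R* = 822·(1 - 0.165) = 686.
From dC/dt = 0: 0.00458·686 - 0.319 = 0.0379P*, so P* = 2.82/0.0379 = 74.5.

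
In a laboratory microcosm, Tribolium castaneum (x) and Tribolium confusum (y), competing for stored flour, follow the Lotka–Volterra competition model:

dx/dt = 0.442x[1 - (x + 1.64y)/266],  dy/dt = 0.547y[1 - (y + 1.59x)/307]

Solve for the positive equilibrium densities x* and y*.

Setting both brackets to zero gives the nullclines x + 1.64y = 266 and 1.59x + y = 307.
Substituting y = 307 - 1.59x into the first: x(1 - 1.64·1.59) = 266 - 1.64·307.
So x* = -237/-1.61 = 148, and then y* = 307 - 1.59·148 = 72.1.

x* ≈ 148, y* ≈ 72.1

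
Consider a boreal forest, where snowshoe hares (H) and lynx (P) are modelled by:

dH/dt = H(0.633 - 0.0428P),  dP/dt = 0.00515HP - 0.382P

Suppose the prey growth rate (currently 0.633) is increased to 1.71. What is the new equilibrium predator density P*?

P* ≈ 40

At the interior fixed point, setting dH/dt = 0 with H > 0 fixes P* = (prey growth rate)/(HP coefficient) — independent of the other coefficients.
With the change, P* = 1.71/0.0428 = 40; it rises from 14.8.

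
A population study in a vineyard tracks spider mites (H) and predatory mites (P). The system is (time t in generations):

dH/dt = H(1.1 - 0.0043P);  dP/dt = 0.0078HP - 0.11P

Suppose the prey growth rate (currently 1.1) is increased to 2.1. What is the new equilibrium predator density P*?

At the interior fixed point, setting dH/dt = 0 with H > 0 fixes P* = (prey growth rate)/(HP coefficient) — independent of the other coefficients.
With the change, P* = 2.1/0.0043 = 488; it rises from 256.

P* ≈ 488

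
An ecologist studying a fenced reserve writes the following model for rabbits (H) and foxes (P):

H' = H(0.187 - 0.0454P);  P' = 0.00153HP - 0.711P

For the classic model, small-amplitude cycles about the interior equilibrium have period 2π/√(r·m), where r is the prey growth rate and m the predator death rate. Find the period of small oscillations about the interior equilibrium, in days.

T ≈ 17.2 days

Here r = 0.187 and m = 0.711, so r·m = 0.133.
ω = √0.133 = 0.365 per day, hence T = 2π/ω ≈ 17.2 days.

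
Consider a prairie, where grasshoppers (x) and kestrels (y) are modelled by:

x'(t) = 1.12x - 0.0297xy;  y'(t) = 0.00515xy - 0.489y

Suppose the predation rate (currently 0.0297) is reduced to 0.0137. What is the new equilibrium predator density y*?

At the interior fixed point, setting dx/dt = 0 with x > 0 fixes y* = (prey growth rate)/(xy coefficient) — independent of the other coefficients.
With the change, y* = 1.12/0.0137 = 81.8; it rises from 37.7.

y* ≈ 81.8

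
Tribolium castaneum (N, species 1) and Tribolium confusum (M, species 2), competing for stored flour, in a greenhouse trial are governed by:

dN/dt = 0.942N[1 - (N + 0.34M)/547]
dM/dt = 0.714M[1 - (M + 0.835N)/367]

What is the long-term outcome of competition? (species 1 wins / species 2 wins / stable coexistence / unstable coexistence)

species 1 excludes species 2

Compare the nullcline intercepts: K1/α12 = 547/0.34 = 1610 > K2 = 367; K2/α21 = 367/0.835 = 440 < K1 = 547.
Since the inequalities point opposite ways, species 1 can invade but species 2 cannot.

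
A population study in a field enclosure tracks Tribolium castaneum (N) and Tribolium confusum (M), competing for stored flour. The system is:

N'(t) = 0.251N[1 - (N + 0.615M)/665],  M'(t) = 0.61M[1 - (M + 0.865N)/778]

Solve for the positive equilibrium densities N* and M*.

Setting both brackets to zero gives the nullclines N + 0.615M = 665 and 0.865N + M = 778.
Substituting M = 778 - 0.865N into the first: N(1 - 0.615·0.865) = 665 - 0.615·778.
So N* = 187/0.468 = 399, and then M* = 778 - 0.865·399 = 433.

N* ≈ 399, M* ≈ 433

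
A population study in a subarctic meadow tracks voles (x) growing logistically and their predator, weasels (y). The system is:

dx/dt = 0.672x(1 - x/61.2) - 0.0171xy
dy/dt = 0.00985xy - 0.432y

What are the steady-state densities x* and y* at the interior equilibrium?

From dy/dt = 0 with y > 0: 0.00985x* = 0.432, so x* = 43.9.
Substitute into dx/dt = 0: 0.672(1 - 43.9/61.2) = 0.0171y*.
The bracket is 0.283, giving y* = 0.19/0.0171 = 11.1.

x* ≈ 43.9, y* ≈ 11.1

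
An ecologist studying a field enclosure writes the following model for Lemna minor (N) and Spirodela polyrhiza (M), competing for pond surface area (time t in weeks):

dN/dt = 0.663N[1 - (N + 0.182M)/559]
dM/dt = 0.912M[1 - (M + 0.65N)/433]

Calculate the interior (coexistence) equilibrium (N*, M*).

Setting both brackets to zero gives the nullclines N + 0.182M = 559 and 0.65N + M = 433.
Substituting M = 433 - 0.65N into the first: N(1 - 0.182·0.65) = 559 - 0.182·433.
So N* = 480/0.882 = 545, and then M* = 433 - 0.65·545 = 79.

N* ≈ 545, M* ≈ 79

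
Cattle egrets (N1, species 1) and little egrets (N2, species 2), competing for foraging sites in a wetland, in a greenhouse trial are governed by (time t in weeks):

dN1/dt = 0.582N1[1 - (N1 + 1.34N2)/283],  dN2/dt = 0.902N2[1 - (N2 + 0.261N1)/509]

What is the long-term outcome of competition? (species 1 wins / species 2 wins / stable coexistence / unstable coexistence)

species 2 excludes species 1

Compare the nullcline intercepts: K1/α12 = 283/1.34 = 211 < K2 = 509; K2/α21 = 509/0.261 = 1950 > K1 = 283.
Since the inequalities point opposite ways, species 2 can invade but species 1 cannot.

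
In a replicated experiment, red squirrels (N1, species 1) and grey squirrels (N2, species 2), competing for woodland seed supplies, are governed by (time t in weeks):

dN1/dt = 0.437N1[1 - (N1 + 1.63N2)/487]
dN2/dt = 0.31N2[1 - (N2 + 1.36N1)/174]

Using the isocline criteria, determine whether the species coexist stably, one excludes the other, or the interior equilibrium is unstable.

species 1 excludes species 2

Compare the nullcline intercepts: K1/α12 = 487/1.63 = 299 > K2 = 174; K2/α21 = 174/1.36 = 128 < K1 = 487.
Since the inequalities point opposite ways, species 1 can invade but species 2 cannot.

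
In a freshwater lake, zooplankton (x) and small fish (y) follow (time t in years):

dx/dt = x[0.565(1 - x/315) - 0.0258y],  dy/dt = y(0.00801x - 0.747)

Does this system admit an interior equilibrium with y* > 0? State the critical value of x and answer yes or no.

The predator equation gives dy/dt > 0 only when x > 0.747/0.00801 = 93.3.
Without the predator, x → K = 315. Since 315 > 93.3, the predator can invade and persist.

Threshold x = 93.3; K > 93.3, so yes, the predator persists.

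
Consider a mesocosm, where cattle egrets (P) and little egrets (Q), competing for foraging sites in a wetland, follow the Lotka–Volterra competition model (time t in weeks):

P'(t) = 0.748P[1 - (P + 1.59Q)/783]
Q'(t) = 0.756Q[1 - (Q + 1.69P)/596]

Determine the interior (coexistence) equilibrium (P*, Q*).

Setting both brackets to zero gives the nullclines P + 1.59Q = 783 and 1.69P + Q = 596.
Substituting Q = 596 - 1.69P into the first: P(1 - 1.59·1.69) = 783 - 1.59·596.
So P* = -165/-1.69 = 97.6, and then Q* = 596 - 1.69·97.6 = 431.

P* ≈ 97.6, Q* ≈ 431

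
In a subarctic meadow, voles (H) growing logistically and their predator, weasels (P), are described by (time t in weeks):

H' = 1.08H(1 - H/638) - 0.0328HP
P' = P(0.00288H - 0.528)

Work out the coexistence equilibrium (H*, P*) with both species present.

From dP/dt = 0 with P > 0: 0.00288H* = 0.528, so H* = 183.
Substitute into dH/dt = 0: 1.08(1 - 183/638) = 0.0328P*.
The bracket is 0.713, giving P* = 0.77/0.0328 = 23.5.

H* ≈ 183, P* ≈ 23.5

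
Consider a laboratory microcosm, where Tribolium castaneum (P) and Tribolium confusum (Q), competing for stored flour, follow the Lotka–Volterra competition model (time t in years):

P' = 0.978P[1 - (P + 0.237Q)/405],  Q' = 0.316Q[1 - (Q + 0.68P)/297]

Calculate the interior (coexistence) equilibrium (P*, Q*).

P* ≈ 399, Q* ≈ 25.7

Setting both brackets to zero gives the nullclines P + 0.237Q = 405 and 0.68P + Q = 297.
Substituting Q = 297 - 0.68P into the first: P(1 - 0.237·0.68) = 405 - 0.237·297.
So P* = 335/0.839 = 399, and then Q* = 297 - 0.68·399 = 25.7.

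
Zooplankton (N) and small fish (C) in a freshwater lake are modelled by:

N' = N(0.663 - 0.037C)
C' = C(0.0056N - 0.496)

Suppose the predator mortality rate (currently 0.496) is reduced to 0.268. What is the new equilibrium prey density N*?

N* ≈ 47.9

At the interior fixed point, setting dC/dt = 0 with C > 0 fixes N* = (predator death rate)/(NC coefficient) — independent of the other coefficients.
With the change, N* = 0.268/0.0056 = 47.9; it falls from 88.6.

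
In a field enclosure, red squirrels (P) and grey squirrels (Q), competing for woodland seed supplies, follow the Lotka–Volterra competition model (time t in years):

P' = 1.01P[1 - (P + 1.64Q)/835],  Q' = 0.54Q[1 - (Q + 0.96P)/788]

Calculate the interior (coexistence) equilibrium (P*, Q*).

Setting both brackets to zero gives the nullclines P + 1.64Q = 835 and 0.96P + Q = 788.
Substituting Q = 788 - 0.96P into the first: P(1 - 1.64·0.96) = 835 - 1.64·788.
So P* = -457/-0.574 = 796, and then Q* = 788 - 0.96·796 = 23.7.

P* ≈ 796, Q* ≈ 23.7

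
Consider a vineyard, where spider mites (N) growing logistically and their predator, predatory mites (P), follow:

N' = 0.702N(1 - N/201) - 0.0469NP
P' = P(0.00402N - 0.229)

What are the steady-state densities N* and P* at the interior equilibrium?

N* ≈ 57, P* ≈ 10.7

From dP/dt = 0 with P > 0: 0.00402N* = 0.229, so N* = 57.
Substitute into dN/dt = 0: 0.702(1 - 57/201) = 0.0469P*.
The bracket is 0.717, giving P* = 0.503/0.0469 = 10.7.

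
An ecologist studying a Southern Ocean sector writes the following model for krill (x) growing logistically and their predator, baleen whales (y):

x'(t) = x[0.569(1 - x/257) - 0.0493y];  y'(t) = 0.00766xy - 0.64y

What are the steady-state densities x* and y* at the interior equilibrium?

From dy/dt = 0 with y > 0: 0.00766x* = 0.64, so x* = 83.6.
Substitute into dx/dt = 0: 0.569(1 - 83.6/257) = 0.0493y*.
The bracket is 0.675, giving y* = 0.384/0.0493 = 7.79.

x* ≈ 83.6, y* ≈ 7.79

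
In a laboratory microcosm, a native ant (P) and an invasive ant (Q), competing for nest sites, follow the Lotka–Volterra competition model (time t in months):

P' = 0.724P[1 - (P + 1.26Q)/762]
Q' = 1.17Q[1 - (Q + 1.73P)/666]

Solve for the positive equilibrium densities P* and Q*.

Setting both brackets to zero gives the nullclines P + 1.26Q = 762 and 1.73P + Q = 666.
Substituting Q = 666 - 1.73P into the first: P(1 - 1.26·1.73) = 762 - 1.26·666.
So P* = -77.2/-1.18 = 65.4, and then Q* = 666 - 1.73·65.4 = 553.

P* ≈ 65.4, Q* ≈ 553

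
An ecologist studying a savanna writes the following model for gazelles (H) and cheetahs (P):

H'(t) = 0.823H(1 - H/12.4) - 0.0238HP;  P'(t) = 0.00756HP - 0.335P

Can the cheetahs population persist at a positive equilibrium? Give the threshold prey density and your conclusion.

Threshold H = 44.3; K < 44.3, so no, the predator goes extinct.

The predator equation gives dP/dt > 0 only when H > 0.335/0.00756 = 44.3.
Without the predator, H → K = 12.4. Since 12.4 < 44.3, the predator cannot invade.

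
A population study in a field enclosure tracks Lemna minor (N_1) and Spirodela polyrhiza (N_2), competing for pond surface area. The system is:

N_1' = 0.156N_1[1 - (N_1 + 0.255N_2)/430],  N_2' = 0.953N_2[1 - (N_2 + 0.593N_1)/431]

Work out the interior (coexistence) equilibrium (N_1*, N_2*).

N_1* ≈ 377, N_2* ≈ 207

Setting both brackets to zero gives the nullclines N_1 + 0.255N_2 = 430 and 0.593N_1 + N_2 = 431.
Substituting N_2 = 431 - 0.593N_1 into the first: N_1(1 - 0.255·0.593) = 430 - 0.255·431.
So N_1* = 320/0.849 = 377, and then N_2* = 431 - 0.593·377 = 207.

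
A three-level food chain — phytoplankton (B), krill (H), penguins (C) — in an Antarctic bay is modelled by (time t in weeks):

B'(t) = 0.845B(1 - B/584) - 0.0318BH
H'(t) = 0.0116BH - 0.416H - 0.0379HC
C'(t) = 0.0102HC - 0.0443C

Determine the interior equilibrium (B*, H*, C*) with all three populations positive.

B* ≈ 489, H* ≈ 4.34, C* ≈ 139

From dC/dt = 0: 0.0102H* = 0.0443, so H* = 4.34.
From dB/dt = 0: 0.845(1 - B*/584) = 0.0318·4.34, giving B* = 584·(1 - 0.163) = 489.
From dH/dt = 0: 0.0116·489 - 0.416 = 0.0379C*, so C* = 5.25/0.0379 = 139.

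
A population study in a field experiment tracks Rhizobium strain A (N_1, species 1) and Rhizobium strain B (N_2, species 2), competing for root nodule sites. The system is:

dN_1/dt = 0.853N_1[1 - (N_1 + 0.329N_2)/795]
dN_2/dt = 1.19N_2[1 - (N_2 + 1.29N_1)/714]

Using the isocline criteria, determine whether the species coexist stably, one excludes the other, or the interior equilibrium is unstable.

species 1 excludes species 2

Compare the nullcline intercepts: K1/α12 = 795/0.329 = 2420 > K2 = 714; K2/α21 = 714/1.29 = 553 < K1 = 795.
Since the inequalities point opposite ways, species 1 can invade but species 2 cannot.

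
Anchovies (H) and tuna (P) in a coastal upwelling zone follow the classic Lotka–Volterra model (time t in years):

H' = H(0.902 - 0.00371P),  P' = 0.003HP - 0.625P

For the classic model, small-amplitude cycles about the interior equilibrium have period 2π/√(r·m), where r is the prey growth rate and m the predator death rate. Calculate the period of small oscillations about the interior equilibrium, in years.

T ≈ 8.37 years

Here r = 0.902 and m = 0.625, so r·m = 0.564.
ω = √0.564 = 0.751 per year, hence T = 2π/ω ≈ 8.37 years.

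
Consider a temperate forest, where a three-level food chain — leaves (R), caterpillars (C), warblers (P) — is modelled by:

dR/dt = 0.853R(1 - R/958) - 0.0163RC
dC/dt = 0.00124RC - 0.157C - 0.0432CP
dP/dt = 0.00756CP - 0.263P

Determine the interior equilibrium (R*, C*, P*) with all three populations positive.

From dP/dt = 0: 0.00756C* = 0.263, so C* = 34.8.
From dR/dt = 0: 0.853(1 - R*/958) = 0.0163·34.8, giving R* = 958·(1 - 0.665) = 321.
From dC/dt = 0: 0.00124·321 - 0.157 = 0.0432P*, so P* = 0.241/0.0432 = 5.58.

R* ≈ 321, C* ≈ 34.8, P* ≈ 5.58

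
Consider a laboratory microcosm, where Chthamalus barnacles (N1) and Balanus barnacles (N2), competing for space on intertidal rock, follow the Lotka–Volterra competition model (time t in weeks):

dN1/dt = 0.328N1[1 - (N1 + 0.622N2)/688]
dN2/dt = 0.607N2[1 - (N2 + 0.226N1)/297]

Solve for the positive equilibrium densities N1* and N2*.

N1* ≈ 586, N2* ≈ 165

Setting both brackets to zero gives the nullclines N1 + 0.622N2 = 688 and 0.226N1 + N2 = 297.
Substituting N2 = 297 - 0.226N1 into the first: N1(1 - 0.622·0.226) = 688 - 0.622·297.
So N1* = 503/0.859 = 586, and then N2* = 297 - 0.226·586 = 165.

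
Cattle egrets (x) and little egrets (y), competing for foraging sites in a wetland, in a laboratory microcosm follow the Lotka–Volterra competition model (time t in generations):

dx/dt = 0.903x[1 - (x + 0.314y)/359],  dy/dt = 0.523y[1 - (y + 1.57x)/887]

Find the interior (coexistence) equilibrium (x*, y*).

x* ≈ 159, y* ≈ 638

Setting both brackets to zero gives the nullclines x + 0.314y = 359 and 1.57x + y = 887.
Substituting y = 887 - 1.57x into the first: x(1 - 0.314·1.57) = 359 - 0.314·887.
So x* = 80.5/0.507 = 159, and then y* = 887 - 1.57·159 = 638.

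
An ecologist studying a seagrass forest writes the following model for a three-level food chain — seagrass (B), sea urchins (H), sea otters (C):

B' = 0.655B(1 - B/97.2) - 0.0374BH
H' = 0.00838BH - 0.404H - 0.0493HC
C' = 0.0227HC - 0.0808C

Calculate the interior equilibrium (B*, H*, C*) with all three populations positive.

From dC/dt = 0: 0.0227H* = 0.0808, so H* = 3.56.
From dB/dt = 0: 0.655(1 - B*/97.2) = 0.0374·3.56, giving B* = 97.2·(1 - 0.203) = 77.4.
From dH/dt = 0: 0.00838·77.4 - 0.404 = 0.0493C*, so C* = 0.245/0.0493 = 4.97.

B* ≈ 77.4, H* ≈ 3.56, C* ≈ 4.97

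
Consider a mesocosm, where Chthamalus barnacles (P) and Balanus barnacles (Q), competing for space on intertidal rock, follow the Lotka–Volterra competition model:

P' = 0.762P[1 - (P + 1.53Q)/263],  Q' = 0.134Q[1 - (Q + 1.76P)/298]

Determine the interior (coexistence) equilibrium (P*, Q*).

P* ≈ 114, Q* ≈ 97.4

Setting both brackets to zero gives the nullclines P + 1.53Q = 263 and 1.76P + Q = 298.
Substituting Q = 298 - 1.76P into the first: P(1 - 1.53·1.76) = 263 - 1.53·298.
So P* = -193/-1.69 = 114, and then Q* = 298 - 1.76·114 = 97.4.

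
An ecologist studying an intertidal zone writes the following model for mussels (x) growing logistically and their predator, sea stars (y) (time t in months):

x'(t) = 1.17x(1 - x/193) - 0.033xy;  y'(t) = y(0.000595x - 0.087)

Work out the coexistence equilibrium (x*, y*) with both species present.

x* ≈ 146, y* ≈ 8.59

From dy/dt = 0 with y > 0: 0.000595x* = 0.087, so x* = 146.
Substitute into dx/dt = 0: 1.17(1 - 146/193) = 0.033y*.
The bracket is 0.242, giving y* = 0.284/0.033 = 8.59.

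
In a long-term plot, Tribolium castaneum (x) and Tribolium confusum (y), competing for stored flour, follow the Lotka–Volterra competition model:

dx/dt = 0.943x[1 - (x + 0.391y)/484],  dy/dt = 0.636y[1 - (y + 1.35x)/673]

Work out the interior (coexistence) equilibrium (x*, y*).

x* ≈ 468, y* ≈ 41.5

Setting both brackets to zero gives the nullclines x + 0.391y = 484 and 1.35x + y = 673.
Substituting y = 673 - 1.35x into the first: x(1 - 0.391·1.35) = 484 - 0.391·673.
So x* = 221/0.472 = 468, and then y* = 673 - 1.35·468 = 41.5.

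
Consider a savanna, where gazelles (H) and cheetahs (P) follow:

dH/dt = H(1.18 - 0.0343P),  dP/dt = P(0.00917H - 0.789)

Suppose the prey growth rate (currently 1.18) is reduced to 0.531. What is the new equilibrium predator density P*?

P* ≈ 15.5

At the interior fixed point, setting dH/dt = 0 with H > 0 fixes P* = (prey growth rate)/(HP coefficient) — independent of the other coefficients.
With the change, P* = 0.531/0.0343 = 15.5; it falls from 34.4.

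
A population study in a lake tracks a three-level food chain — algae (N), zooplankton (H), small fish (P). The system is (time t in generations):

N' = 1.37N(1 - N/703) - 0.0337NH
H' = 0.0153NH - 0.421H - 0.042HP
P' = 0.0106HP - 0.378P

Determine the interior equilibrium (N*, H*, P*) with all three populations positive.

N* ≈ 86.3, H* ≈ 35.7, P* ≈ 21.4

From dP/dt = 0: 0.0106H* = 0.378, so H* = 35.7.
From dN/dt = 0: 1.37(1 - N*/703) = 0.0337·35.7, giving N* = 703·(1 - 0.877) = 86.3.
From dH/dt = 0: 0.0153·86.3 - 0.421 = 0.042P*, so P* = 0.9/0.042 = 21.4.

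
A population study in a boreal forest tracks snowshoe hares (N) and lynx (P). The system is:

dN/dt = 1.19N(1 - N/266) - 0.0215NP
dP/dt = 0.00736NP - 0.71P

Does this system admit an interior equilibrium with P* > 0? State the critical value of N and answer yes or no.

The predator equation gives dP/dt > 0 only when N > 0.71/0.00736 = 96.5.
Without the predator, N → K = 266. Since 266 > 96.5, the predator can invade and persist.

Threshold N = 96.5; K > 96.5, so yes, the predator persists.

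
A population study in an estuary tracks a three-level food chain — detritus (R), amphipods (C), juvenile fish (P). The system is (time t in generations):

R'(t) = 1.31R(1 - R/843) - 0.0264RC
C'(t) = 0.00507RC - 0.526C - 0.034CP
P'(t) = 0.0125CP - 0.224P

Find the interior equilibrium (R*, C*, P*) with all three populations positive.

R* ≈ 539, C* ≈ 17.9, P* ≈ 64.8

From dP/dt = 0: 0.0125C* = 0.224, so C* = 17.9.
From dR/dt = 0: 1.31(1 - R*/843) = 0.0264·17.9, giving R* = 843·(1 - 0.361) = 539.
From dC/dt = 0: 0.00507·539 - 0.526 = 0.034P*, so P* = 2.2/0.034 = 64.8.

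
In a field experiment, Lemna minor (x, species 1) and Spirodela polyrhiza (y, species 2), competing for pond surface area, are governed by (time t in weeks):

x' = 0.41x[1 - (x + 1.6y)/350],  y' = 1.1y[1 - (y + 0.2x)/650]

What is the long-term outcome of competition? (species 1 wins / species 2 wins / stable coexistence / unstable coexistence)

species 2 excludes species 1

Compare the nullcline intercepts: K1/α12 = 350/1.6 = 219 < K2 = 650; K2/α21 = 650/0.2 = 3250 > K1 = 350.
Since the inequalities point opposite ways, species 2 can invade but species 1 cannot.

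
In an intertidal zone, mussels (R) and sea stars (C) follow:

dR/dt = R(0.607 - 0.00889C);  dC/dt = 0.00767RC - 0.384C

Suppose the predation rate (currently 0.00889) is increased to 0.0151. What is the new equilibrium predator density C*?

At the interior fixed point, setting dR/dt = 0 with R > 0 fixes C* = (prey growth rate)/(RC coefficient) — independent of the other coefficients.
With the change, C* = 0.607/0.0151 = 40.2; it falls from 68.3.

C* ≈ 40.2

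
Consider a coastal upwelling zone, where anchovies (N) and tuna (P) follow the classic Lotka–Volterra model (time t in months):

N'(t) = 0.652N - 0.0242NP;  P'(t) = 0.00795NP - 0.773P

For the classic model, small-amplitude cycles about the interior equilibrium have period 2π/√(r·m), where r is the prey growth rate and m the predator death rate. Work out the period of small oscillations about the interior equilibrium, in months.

Here r = 0.652 and m = 0.773, so r·m = 0.504.
ω = √0.504 = 0.71 per month, hence T = 2π/ω ≈ 8.85 months.

T ≈ 8.85 months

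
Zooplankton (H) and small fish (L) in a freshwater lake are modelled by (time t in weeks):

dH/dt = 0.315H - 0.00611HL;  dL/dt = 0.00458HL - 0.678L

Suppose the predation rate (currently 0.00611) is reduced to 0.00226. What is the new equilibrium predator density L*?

L* ≈ 139

At the interior fixed point, setting dH/dt = 0 with H > 0 fixes L* = (prey growth rate)/(HL coefficient) — independent of the other coefficients.
With the change, L* = 0.315/0.00226 = 139; it rises from 51.6.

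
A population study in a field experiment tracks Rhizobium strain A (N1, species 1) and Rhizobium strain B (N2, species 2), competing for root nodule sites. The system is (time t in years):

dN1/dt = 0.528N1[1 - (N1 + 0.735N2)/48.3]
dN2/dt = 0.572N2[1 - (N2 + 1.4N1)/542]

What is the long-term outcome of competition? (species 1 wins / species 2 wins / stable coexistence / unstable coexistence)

species 2 excludes species 1

Compare the nullcline intercepts: K1/α12 = 48.3/0.735 = 65.7 < K2 = 542; K2/α21 = 542/1.4 = 387 > K1 = 48.3.
Since the inequalities point opposite ways, species 2 can invade but species 1 cannot.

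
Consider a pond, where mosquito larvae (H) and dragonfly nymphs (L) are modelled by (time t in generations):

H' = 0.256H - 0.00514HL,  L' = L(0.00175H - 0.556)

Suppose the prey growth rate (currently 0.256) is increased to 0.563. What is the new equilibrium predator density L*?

L* ≈ 110

At the interior fixed point, setting dH/dt = 0 with H > 0 fixes L* = (prey growth rate)/(HL coefficient) — independent of the other coefficients.
With the change, L* = 0.563/0.00514 = 110; it rises from 49.8.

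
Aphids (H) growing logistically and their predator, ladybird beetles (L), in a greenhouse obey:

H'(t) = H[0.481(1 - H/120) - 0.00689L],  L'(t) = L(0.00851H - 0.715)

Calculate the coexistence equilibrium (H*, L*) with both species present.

From dL/dt = 0 with L > 0: 0.00851H* = 0.715, so H* = 84.
Substitute into dH/dt = 0: 0.481(1 - 84/120) = 0.00689L*.
The bracket is 0.3, giving L* = 0.144/0.00689 = 20.9.

H* ≈ 84, L* ≈ 20.9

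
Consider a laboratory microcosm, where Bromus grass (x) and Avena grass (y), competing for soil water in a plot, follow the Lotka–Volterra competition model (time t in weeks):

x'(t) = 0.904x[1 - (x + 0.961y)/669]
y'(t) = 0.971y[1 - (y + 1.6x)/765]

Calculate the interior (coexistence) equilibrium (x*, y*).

x* ≈ 123, y* ≈ 568

Setting both brackets to zero gives the nullclines x + 0.961y = 669 and 1.6x + y = 765.
Substituting y = 765 - 1.6x into the first: x(1 - 0.961·1.6) = 669 - 0.961·765.
So x* = -66.2/-0.538 = 123, and then y* = 765 - 1.6·123 = 568.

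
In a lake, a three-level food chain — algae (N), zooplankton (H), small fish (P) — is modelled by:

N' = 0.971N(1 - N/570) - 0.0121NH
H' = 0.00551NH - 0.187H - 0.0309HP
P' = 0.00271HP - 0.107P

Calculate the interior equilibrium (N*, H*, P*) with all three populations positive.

N* ≈ 290, H* ≈ 39.5, P* ≈ 45.6

From dP/dt = 0: 0.00271H* = 0.107, so H* = 39.5.
From dN/dt = 0: 0.971(1 - N*/570) = 0.0121·39.5, giving N* = 570·(1 - 0.492) = 290.
From dH/dt = 0: 0.00551·290 - 0.187 = 0.0309P*, so P* = 1.41/0.0309 = 45.6.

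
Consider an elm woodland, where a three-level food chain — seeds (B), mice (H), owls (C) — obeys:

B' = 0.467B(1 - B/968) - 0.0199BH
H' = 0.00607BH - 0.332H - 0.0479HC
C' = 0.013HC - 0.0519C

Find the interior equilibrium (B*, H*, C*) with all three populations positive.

From dC/dt = 0: 0.013H* = 0.0519, so H* = 3.99.
From dB/dt = 0: 0.467(1 - B*/968) = 0.0199·3.99, giving B* = 968·(1 - 0.17) = 803.
From dH/dt = 0: 0.00607·803 - 0.332 = 0.0479C*, so C* = 4.54/0.0479 = 94.9.

B* ≈ 803, H* ≈ 3.99, C* ≈ 94.9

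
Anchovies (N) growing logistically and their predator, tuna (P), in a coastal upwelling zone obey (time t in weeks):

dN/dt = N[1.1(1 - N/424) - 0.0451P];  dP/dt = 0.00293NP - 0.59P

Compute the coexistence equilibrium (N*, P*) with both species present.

From dP/dt = 0 with P > 0: 0.00293N* = 0.59, so N* = 201.
Substitute into dN/dt = 0: 1.1(1 - 201/424) = 0.0451P*.
The bracket is 0.525, giving P* = 0.578/0.0451 = 12.8.

N* ≈ 201, P* ≈ 12.8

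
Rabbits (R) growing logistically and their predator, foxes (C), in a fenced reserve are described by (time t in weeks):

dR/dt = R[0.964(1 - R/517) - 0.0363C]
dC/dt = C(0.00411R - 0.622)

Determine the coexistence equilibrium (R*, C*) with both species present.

From dC/dt = 0 with C > 0: 0.00411R* = 0.622, so R* = 151.
Substitute into dR/dt = 0: 0.964(1 - 151/517) = 0.0363C*.
The bracket is 0.707, giving C* = 0.682/0.0363 = 18.8.

R* ≈ 151, C* ≈ 18.8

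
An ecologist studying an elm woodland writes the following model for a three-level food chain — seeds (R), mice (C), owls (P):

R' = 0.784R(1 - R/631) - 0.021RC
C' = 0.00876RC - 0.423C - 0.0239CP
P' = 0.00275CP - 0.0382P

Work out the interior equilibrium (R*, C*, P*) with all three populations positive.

From dP/dt = 0: 0.00275C* = 0.0382, so C* = 13.9.
From dR/dt = 0: 0.784(1 - R*/631) = 0.021·13.9, giving R* = 631·(1 - 0.372) = 396.
From dC/dt = 0: 0.00876·396 - 0.423 = 0.0239P*, so P* = 3.05/0.0239 = 128.

R* ≈ 396, C* ≈ 13.9, P* ≈ 128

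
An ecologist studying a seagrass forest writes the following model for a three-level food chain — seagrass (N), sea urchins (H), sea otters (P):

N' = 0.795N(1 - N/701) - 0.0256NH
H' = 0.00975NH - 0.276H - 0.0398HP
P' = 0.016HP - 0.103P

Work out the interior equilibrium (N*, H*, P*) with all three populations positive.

From dP/dt = 0: 0.016H* = 0.103, so H* = 6.44.
From dN/dt = 0: 0.795(1 - N*/701) = 0.0256·6.44, giving N* = 701·(1 - 0.207) = 556.
From dH/dt = 0: 0.00975·556 - 0.276 = 0.0398P*, so P* = 5.14/0.0398 = 129.

N* ≈ 556, H* ≈ 6.44, P* ≈ 129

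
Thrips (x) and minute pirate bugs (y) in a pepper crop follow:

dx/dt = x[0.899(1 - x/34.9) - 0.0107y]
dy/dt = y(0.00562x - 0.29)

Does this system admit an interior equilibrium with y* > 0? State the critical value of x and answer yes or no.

The predator equation gives dy/dt > 0 only when x > 0.29/0.00562 = 51.6.
Without the predator, x → K = 34.9. Since 34.9 < 51.6, the predator cannot invade.

Threshold x = 51.6; K < 51.6, so no, the predator goes extinct.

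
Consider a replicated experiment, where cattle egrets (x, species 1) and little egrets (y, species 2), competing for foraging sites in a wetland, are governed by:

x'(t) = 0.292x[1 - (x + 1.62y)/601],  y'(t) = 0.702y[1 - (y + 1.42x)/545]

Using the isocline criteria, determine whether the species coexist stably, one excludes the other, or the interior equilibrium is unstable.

Compare the nullcline intercepts: K1/α12 = 601/1.62 = 371 < K2 = 545; K2/α21 = 545/1.42 = 384 < K1 = 601.
Since both are reversed, neither can invade when rare; the interior point is a saddle.

unstable coexistence (outcome depends on initial conditions)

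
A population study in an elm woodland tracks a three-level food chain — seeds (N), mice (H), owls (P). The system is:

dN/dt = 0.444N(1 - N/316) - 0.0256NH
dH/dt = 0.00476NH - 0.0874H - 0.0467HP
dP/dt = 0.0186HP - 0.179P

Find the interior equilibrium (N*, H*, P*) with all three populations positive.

From dP/dt = 0: 0.0186H* = 0.179, so H* = 9.62.
From dN/dt = 0: 0.444(1 - N*/316) = 0.0256·9.62, giving N* = 316·(1 - 0.555) = 141.
From dH/dt = 0: 0.00476·141 - 0.0874 = 0.0467P*, so P* = 0.582/0.0467 = 12.5.

N* ≈ 141, H* ≈ 9.62, P* ≈ 12.5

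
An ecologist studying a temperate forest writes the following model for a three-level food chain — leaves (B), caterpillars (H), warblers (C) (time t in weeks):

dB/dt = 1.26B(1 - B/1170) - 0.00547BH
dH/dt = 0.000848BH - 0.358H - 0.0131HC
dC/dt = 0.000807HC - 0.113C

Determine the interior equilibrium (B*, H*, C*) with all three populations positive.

From dC/dt = 0: 0.000807H* = 0.113, so H* = 140.
From dB/dt = 0: 1.26(1 - B*/1170) = 0.00547·140, giving B* = 1170·(1 - 0.608) = 459.
From dH/dt = 0: 0.000848·459 - 0.358 = 0.0131C*, so C* = 0.031/0.0131 = 2.37.

B* ≈ 459, H* ≈ 140, C* ≈ 2.37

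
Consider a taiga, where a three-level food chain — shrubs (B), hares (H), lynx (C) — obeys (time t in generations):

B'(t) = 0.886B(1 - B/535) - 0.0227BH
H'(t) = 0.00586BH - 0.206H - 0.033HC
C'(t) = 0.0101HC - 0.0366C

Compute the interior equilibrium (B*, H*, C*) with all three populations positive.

From dC/dt = 0: 0.0101H* = 0.0366, so H* = 3.62.
From dB/dt = 0: 0.886(1 - B*/535) = 0.0227·3.62, giving B* = 535·(1 - 0.0928) = 485.
From dH/dt = 0: 0.00586·485 - 0.206 = 0.033C*, so C* = 2.64/0.033 = 79.9.

B* ≈ 485, H* ≈ 3.62, C* ≈ 79.9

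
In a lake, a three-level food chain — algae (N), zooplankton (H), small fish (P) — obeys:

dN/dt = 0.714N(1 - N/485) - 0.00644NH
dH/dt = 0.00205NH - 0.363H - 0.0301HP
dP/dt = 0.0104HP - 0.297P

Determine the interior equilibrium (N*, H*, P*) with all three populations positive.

N* ≈ 360, H* ≈ 28.6, P* ≈ 12.5

From dP/dt = 0: 0.0104H* = 0.297, so H* = 28.6.
From dN/dt = 0: 0.714(1 - N*/485) = 0.00644·28.6, giving N* = 485·(1 - 0.258) = 360.
From dH/dt = 0: 0.00205·360 - 0.363 = 0.0301P*, so P* = 0.375/0.0301 = 12.5.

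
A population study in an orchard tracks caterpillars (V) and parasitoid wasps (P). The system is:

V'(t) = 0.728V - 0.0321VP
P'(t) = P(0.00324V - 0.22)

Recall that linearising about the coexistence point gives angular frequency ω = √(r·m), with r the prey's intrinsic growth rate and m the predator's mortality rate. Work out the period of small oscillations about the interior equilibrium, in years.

T ≈ 15.7 years

Here r = 0.728 and m = 0.22, so r·m = 0.16.
ω = √0.16 = 0.4 per year, hence T = 2π/ω ≈ 15.7 years.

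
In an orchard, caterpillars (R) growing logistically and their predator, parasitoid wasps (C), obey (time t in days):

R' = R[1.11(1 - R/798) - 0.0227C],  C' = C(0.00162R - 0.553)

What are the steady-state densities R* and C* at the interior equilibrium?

R* ≈ 341, C* ≈ 28

From dC/dt = 0 with C > 0: 0.00162R* = 0.553, so R* = 341.
Substitute into dR/dt = 0: 1.11(1 - 341/798) = 0.0227C*.
The bracket is 0.572, giving C* = 0.635/0.0227 = 28.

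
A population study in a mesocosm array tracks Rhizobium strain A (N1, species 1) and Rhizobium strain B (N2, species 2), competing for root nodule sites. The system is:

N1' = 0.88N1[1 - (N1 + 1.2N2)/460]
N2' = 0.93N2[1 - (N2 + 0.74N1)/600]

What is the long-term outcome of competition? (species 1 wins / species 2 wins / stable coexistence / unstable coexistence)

species 2 excludes species 1

Compare the nullcline intercepts: K1/α12 = 460/1.2 = 383 < K2 = 600; K2/α21 = 600/0.74 = 811 > K1 = 460.
Since the inequalities point opposite ways, species 2 can invade but species 1 cannot.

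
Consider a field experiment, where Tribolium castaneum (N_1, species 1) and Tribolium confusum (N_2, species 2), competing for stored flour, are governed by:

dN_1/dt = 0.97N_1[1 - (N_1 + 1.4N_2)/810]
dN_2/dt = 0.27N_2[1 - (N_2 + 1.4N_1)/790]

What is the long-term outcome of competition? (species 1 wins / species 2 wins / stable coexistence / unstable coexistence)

Compare the nullcline intercepts: K1/α12 = 810/1.4 = 579 < K2 = 790; K2/α21 = 790/1.4 = 564 < K1 = 810.
Since both are reversed, neither can invade when rare; the interior point is a saddle.

unstable coexistence (outcome depends on initial conditions)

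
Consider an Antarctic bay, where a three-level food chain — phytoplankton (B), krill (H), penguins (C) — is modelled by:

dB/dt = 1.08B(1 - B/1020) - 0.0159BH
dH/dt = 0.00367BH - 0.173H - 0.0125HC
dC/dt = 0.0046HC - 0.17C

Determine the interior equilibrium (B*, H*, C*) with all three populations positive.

From dC/dt = 0: 0.0046H* = 0.17, so H* = 37.
From dB/dt = 0: 1.08(1 - B*/1020) = 0.0159·37, giving B* = 1020·(1 - 0.544) = 465.
From dH/dt = 0: 0.00367·465 - 0.173 = 0.0125C*, so C* = 1.53/0.0125 = 123.

B* ≈ 465, H* ≈ 37, C* ≈ 123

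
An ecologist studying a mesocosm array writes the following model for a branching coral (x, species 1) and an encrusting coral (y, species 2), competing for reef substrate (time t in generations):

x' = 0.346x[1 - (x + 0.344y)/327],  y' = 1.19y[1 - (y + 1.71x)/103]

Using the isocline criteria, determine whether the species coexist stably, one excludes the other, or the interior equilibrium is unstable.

species 1 excludes species 2

Compare the nullcline intercepts: K1/α12 = 327/0.344 = 951 > K2 = 103; K2/α21 = 103/1.71 = 60.2 < K1 = 327.
Since the inequalities point opposite ways, species 1 can invade but species 2 cannot.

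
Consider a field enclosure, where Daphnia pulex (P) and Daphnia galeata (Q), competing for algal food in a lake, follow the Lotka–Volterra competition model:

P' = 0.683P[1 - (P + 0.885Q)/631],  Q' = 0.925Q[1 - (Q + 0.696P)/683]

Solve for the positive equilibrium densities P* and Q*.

P* ≈ 69.1, Q* ≈ 635

Setting both brackets to zero gives the nullclines P + 0.885Q = 631 and 0.696P + Q = 683.
Substituting Q = 683 - 0.696P into the first: P(1 - 0.885·0.696) = 631 - 0.885·683.
So P* = 26.5/0.384 = 69.1, and then Q* = 683 - 0.696·69.1 = 635.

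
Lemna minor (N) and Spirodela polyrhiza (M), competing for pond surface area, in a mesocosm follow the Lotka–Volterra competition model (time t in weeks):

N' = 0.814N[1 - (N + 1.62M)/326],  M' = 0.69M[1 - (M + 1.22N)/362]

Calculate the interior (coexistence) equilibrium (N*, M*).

N* ≈ 267, M* ≈ 36.6

Setting both brackets to zero gives the nullclines N + 1.62M = 326 and 1.22N + M = 362.
Substituting M = 362 - 1.22N into the first: N(1 - 1.62·1.22) = 326 - 1.62·362.
So N* = -260/-0.976 = 267, and then M* = 362 - 1.22·267 = 36.6.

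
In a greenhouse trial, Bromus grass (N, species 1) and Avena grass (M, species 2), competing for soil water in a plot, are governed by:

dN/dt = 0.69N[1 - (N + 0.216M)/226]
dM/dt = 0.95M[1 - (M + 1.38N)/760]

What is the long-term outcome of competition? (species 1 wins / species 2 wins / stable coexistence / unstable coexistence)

stable coexistence

Compare the nullcline intercepts: K1/α12 = 226/0.216 = 1050 > K2 = 760; K2/α21 = 760/1.38 = 551 > K1 = 226.
Since both inequalities hold, each species can invade when rare, so the interior equilibrium is stable.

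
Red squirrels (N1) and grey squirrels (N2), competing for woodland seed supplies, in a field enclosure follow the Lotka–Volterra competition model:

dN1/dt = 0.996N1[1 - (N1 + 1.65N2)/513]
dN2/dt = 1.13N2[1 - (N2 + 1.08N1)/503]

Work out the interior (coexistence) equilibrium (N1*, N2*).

Setting both brackets to zero gives the nullclines N1 + 1.65N2 = 513 and 1.08N1 + N2 = 503.
Substituting N2 = 503 - 1.08N1 into the first: N1(1 - 1.65·1.08) = 513 - 1.65·503.
So N1* = -317/-0.782 = 405, and then N2* = 503 - 1.08·405 = 65.3.

N1* ≈ 405, N2* ≈ 65.3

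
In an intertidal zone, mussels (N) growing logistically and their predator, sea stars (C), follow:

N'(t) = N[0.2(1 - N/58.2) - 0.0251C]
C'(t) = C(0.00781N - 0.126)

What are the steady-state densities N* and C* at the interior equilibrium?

From dC/dt = 0 with C > 0: 0.00781N* = 0.126, so N* = 16.1.
Substitute into dN/dt = 0: 0.2(1 - 16.1/58.2) = 0.0251C*.
The bracket is 0.723, giving C* = 0.145/0.0251 = 5.76.

N* ≈ 16.1, C* ≈ 5.76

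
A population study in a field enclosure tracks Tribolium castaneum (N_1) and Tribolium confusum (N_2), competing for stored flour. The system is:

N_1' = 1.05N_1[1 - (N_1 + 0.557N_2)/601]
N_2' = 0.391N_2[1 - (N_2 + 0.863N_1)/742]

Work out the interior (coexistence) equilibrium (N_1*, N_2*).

Setting both brackets to zero gives the nullclines N_1 + 0.557N_2 = 601 and 0.863N_1 + N_2 = 742.
Substituting N_2 = 742 - 0.863N_1 into the first: N_1(1 - 0.557·0.863) = 601 - 0.557·742.
So N_1* = 188/0.519 = 361, and then N_2* = 742 - 0.863·361 = 430.

N_1* ≈ 361, N_2* ≈ 430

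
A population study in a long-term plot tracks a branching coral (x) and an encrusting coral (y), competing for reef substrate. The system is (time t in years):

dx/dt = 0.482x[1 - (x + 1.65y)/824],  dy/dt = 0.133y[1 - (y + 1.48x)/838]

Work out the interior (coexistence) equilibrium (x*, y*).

Setting both brackets to zero gives the nullclines x + 1.65y = 824 and 1.48x + y = 838.
Substituting y = 838 - 1.48x into the first: x(1 - 1.65·1.48) = 824 - 1.65·838.
So x* = -559/-1.44 = 387, and then y* = 838 - 1.48·387 = 265.

x* ≈ 387, y* ≈ 265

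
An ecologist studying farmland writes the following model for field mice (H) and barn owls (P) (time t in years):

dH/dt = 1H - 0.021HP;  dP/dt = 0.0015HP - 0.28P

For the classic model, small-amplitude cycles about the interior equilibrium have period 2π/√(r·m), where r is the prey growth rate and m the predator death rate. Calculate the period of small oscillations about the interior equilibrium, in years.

Here r = 1 and m = 0.28, so r·m = 0.28.
ω = √0.28 = 0.529 per year, hence T = 2π/ω ≈ 11.9 years.

T ≈ 11.9 years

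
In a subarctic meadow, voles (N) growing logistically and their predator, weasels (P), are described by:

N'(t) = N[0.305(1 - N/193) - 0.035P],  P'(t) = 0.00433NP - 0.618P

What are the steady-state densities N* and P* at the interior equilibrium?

From dP/dt = 0 with P > 0: 0.00433N* = 0.618, so N* = 143.
Substitute into dN/dt = 0: 0.305(1 - 143/193) = 0.035P*.
The bracket is 0.26, giving P* = 0.0794/0.035 = 2.27.

N* ≈ 143, P* ≈ 2.27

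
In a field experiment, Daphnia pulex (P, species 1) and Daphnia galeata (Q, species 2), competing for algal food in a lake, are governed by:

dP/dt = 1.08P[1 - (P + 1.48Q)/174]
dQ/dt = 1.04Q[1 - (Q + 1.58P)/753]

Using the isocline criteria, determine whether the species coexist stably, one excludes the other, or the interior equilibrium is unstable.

species 2 excludes species 1

Compare the nullcline intercepts: K1/α12 = 174/1.48 = 118 < K2 = 753; K2/α21 = 753/1.58 = 477 > K1 = 174.
Since the inequalities point opposite ways, species 2 can invade but species 1 cannot.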